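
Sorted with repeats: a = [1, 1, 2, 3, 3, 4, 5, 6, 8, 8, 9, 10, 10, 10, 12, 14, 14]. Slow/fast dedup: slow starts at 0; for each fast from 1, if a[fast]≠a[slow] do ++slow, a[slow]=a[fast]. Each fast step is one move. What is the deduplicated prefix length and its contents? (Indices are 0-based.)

(s=0,f=1) a[fast]=1=a[slow] dup → fast++
(s=0,f=2) a[fast]=2≠a[slow]=1 write a[1]=2 → slow++,fast++
(s=1,f=3) a[fast]=3≠a[slow]=2 write a[2]=3 → slow++,fast++
(s=2,f=4) a[fast]=3=a[slow] dup → fast++
(s=2,f=5) a[fast]=4≠a[slow]=3 write a[3]=4 → slow++,fast++
(s=3,f=6) a[fast]=5≠a[slow]=4 write a[4]=5 → slow++,fast++
(s=4,f=7) a[fast]=6≠a[slow]=5 write a[5]=6 → slow++,fast++
(s=5,f=8) a[fast]=8≠a[slow]=6 write a[6]=8 → slow++,fast++
(s=6,f=9) a[fast]=8=a[slow] dup → fast++
(s=6,f=10) a[fast]=9≠a[slow]=8 write a[7]=9 → slow++,fast++
(s=7,f=11) a[fast]=10≠a[slow]=9 write a[8]=10 → slow++,fast++
(s=8,f=12) a[fast]=10=a[slow] dup → fast++
(s=8,f=13) a[fast]=10=a[slow] dup → fast++
(s=8,f=14) a[fast]=12≠a[slow]=10 write a[9]=12 → slow++,fast++
(s=9,f=15) a[fast]=14≠a[slow]=12 write a[10]=14 → slow++,fast++
(s=10,f=16) a[fast]=14=a[slow] dup → fast++

length 11; prefix = [1, 2, 3, 4, 5, 6, 8, 9, 10, 12, 14]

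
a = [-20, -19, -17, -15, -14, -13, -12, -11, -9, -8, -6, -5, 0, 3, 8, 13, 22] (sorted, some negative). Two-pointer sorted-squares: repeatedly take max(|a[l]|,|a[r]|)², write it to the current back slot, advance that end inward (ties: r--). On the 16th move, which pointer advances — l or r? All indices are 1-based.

l=1 r=17: |-20|<=|22| out[17]=484, r--
l=1 r=16: |-20|>|13| out[16]=400, l++
l=2 r=16: |-19|>|13| out[15]=361, l++
l=3 r=16: |-17|>|13| out[14]=289, l++
l=4 r=16: |-15|>|13| out[13]=225, l++
l=5 r=16: |-14|>|13| out[12]=196, l++
l=6 r=16: |-13|<=|13| out[11]=169, r--
l=6 r=15: |-13|>|8| out[10]=169, l++
l=7 r=15: |-12|>|8| out[9]=144, l++
l=8 r=15: |-11|>|8| out[8]=121, l++
l=9 r=15: |-9|>|8| out[7]=81, l++
l=10 r=15: |-8|<=|8| out[6]=64, r--
l=10 r=14: |-8|>|3| out[5]=64, l++
l=11 r=14: |-6|>|3| out[4]=36, l++
l=12 r=14: |-5|>|3| out[3]=25, l++
l=13 r=14: |0|<=|3| out[2]=9, r--

r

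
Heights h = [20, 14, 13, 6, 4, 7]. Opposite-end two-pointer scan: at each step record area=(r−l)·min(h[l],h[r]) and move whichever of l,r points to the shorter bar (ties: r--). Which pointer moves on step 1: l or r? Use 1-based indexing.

r

l=1 r=6: min(20,7)*5=35 best=35 *, r--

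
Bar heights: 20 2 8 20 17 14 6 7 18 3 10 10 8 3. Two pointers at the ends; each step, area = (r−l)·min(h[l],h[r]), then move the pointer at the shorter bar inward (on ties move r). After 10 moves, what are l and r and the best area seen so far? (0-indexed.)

l=0 r=13: min(20,3)*13=39 best=39 *, r--
l=0 r=12: min(20,8)*12=96 best=96 *, r--
l=0 r=11: min(20,10)*11=110 best=110 *, r--
l=0 r=10: min(20,10)*10=100 best=110, r--
l=0 r=9: min(20,3)*9=27 best=110, r--
l=0 r=8: min(20,18)*8=144 best=144 *, r--
l=0 r=7: min(20,7)*7=49 best=144, r--
l=0 r=6: min(20,6)*6=36 best=144, r--
l=0 r=5: min(20,14)*5=70 best=144, r--
l=0 r=4: min(20,17)*4=68 best=144, r--

l=0, r=3, best area=144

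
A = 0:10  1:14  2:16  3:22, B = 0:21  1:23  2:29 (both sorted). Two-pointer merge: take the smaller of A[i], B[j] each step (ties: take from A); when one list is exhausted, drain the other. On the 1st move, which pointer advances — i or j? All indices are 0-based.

[i=0,j=0] A[i]=10<=B[j]=21 take 10 → i++

i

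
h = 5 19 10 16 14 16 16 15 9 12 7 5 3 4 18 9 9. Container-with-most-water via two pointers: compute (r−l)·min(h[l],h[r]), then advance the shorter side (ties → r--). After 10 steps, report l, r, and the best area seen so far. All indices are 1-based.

l=2, r=8, best area=234

l=1 r=17: min(5,9)*16=80 best=80 *, l++
l=2 r=17: min(19,9)*15=135 best=135 *, r--
l=2 r=16: min(19,9)*14=126 best=135, r--
l=2 r=15: min(19,18)*13=234 best=234 *, r--
l=2 r=14: min(19,4)*12=48 best=234, r--
l=2 r=13: min(19,3)*11=33 best=234, r--
l=2 r=12: min(19,5)*10=50 best=234, r--
l=2 r=11: min(19,7)*9=63 best=234, r--
l=2 r=10: min(19,12)*8=96 best=234, r--
l=2 r=9: min(19,9)*7=63 best=234, r--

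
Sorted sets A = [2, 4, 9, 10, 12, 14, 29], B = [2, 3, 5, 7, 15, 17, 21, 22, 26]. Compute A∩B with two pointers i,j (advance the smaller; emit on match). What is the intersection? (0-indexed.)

[i=0,j=0] 2==2 emit → i++,j++
[i=1,j=1] 4>3 → j++
[i=1,j=2] 4<5 → i++
[i=2,j=2] 9>5 → j++
[i=2,j=3] 9>7 → j++
[i=2,j=4] 9<15 → i++
[i=3,j=4] 10<15 → i++
[i=4,j=4] 12<15 → i++
[i=5,j=4] 14<15 → i++
[i=6,j=4] 29>15 → j++
[i=6,j=5] 29>17 → j++
[i=6,j=6] 29>21 → j++
[i=6,j=7] 29>22 → j++
[i=6,j=8] 29>26 → j++

intersection = [2]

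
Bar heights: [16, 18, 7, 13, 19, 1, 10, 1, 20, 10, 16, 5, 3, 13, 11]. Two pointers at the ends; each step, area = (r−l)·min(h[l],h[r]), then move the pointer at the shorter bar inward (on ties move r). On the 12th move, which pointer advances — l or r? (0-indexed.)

l

[0,14] min(16,11)*14=154 best=154 * → r--
[0,13] min(16,13)*13=169 best=169 * → r--
[0,12] min(16,3)*12=36 best=169 → r--
[0,11] min(16,5)*11=55 best=169 → r--
[0,10] min(16,16)*10=160 best=169 → r--
[0,9] min(16,10)*9=90 best=169 → r--
[0,8] min(16,20)*8=128 best=169 → l++
[1,8] min(18,20)*7=126 best=169 → l++
[2,8] min(7,20)*6=42 best=169 → l++
[3,8] min(13,20)*5=65 best=169 → l++
[4,8] min(19,20)*4=76 best=169 → l++
[5,8] min(1,20)*3=3 best=169 → l++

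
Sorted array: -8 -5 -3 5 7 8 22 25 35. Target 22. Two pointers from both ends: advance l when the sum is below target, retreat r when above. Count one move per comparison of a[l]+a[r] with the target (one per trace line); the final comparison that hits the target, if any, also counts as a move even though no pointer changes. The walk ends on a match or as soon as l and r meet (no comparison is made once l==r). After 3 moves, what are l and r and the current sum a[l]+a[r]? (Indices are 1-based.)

l=3, r=8, sum=22

l=1 r=9: -8+35=27 >22, r--
l=1 r=8: -8+25=17 <22, l++
l=2 r=8: -5+25=20 <22, l++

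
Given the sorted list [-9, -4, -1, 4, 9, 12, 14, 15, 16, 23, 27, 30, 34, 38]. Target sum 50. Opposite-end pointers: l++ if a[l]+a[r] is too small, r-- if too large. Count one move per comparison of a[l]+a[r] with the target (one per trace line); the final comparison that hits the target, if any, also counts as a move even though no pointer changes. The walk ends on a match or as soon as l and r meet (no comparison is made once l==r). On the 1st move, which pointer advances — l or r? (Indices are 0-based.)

l

l=0 r=13: -9+38=29 <50, l++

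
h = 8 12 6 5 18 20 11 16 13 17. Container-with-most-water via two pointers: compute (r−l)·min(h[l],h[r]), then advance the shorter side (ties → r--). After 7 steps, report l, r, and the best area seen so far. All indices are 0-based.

[0,9] min(8,17)*9=72 best=72 * → l++
[1,9] min(12,17)*8=96 best=96 * → l++
[2,9] min(6,17)*7=42 best=96 → l++
[3,9] min(5,17)*6=30 best=96 → l++
[4,9] min(18,17)*5=85 best=96 → r--
[4,8] min(18,13)*4=52 best=96 → r--
[4,7] min(18,16)*3=48 best=96 → r--

l=4, r=6, best area=96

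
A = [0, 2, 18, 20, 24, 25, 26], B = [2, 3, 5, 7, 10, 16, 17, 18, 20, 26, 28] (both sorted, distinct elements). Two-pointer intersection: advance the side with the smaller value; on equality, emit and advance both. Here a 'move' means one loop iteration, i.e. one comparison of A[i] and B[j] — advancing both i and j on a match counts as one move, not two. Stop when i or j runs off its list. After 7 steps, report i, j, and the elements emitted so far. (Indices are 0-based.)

i=2, j=6, emitted=[2]

[i=0,j=0] 0<2 → i++
[i=1,j=0] 2==2 emit → i++,j++
[i=2,j=1] 18>3 → j++
[i=2,j=2] 18>5 → j++
[i=2,j=3] 18>7 → j++
[i=2,j=4] 18>10 → j++
[i=2,j=5] 18>16 → j++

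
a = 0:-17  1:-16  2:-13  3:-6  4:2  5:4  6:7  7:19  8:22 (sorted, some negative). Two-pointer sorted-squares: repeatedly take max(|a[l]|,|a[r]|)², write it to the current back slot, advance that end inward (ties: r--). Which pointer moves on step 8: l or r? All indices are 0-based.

[0,8] |-17|<=|22| out[8]=484 → r--
[0,7] |-17|<=|19| out[7]=361 → r--
[0,6] |-17|>|7| out[6]=289 → l++
[1,6] |-16|>|7| out[5]=256 → l++
[2,6] |-13|>|7| out[4]=169 → l++
[3,6] |-6|<=|7| out[3]=49 → r--
[3,5] |-6|>|4| out[2]=36 → l++
[4,5] |2|<=|4| out[1]=16 → r--

r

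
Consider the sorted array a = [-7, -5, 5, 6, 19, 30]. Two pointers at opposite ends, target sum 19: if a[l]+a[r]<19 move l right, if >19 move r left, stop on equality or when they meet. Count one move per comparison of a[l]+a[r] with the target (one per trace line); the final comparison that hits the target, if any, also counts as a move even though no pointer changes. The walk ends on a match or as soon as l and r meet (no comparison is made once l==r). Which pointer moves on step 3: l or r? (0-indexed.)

l=0 r=5: -7+30=23 >19, r--
l=0 r=4: -7+19=12 <19, l++
l=1 r=4: -5+19=14 <19, l++

l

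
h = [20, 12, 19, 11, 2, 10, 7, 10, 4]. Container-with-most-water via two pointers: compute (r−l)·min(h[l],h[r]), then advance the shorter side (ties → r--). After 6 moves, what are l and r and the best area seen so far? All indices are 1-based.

l=1, r=3, best area=70

[1,9] min(20,4)*8=32 best=32 * → r--
[1,8] min(20,10)*7=70 best=70 * → r--
[1,7] min(20,7)*6=42 best=70 → r--
[1,6] min(20,10)*5=50 best=70 → r--
[1,5] min(20,2)*4=8 best=70 → r--
[1,4] min(20,11)*3=33 best=70 → r--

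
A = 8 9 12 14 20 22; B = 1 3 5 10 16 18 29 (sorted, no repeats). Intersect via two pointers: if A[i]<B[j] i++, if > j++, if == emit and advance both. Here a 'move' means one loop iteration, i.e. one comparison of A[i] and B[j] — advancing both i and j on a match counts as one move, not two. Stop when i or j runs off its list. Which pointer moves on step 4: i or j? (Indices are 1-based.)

i

[i=1,j=1] 8>1 → j++
[i=1,j=2] 8>3 → j++
[i=1,j=3] 8>5 → j++
[i=1,j=4] 8<10 → i++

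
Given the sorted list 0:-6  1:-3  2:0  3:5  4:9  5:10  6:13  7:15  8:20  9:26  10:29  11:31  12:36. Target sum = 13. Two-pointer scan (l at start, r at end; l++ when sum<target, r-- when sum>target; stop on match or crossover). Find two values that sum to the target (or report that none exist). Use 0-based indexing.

(0, 13)

[0,12] -6+36=30 >13 → r--
[0,11] -6+31=25 >13 → r--
[0,10] -6+29=23 >13 → r--
[0,9] -6+26=20 >13 → r--
[0,8] -6+20=14 >13 → r--
[0,7] -6+15=9 <13 → l++
[1,7] -3+15=12 <13 → l++
[2,7] 0+15=15 >13 → r--
[2,6] 0+13=13 → found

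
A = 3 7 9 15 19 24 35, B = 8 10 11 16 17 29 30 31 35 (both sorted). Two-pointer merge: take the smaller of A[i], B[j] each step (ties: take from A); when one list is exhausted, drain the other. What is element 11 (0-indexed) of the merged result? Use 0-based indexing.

merged[11] = 29

[i=0,j=0] A[i]=3<=B[j]=8 take 3 → i++
[i=1,j=0] A[i]=7<=B[j]=8 take 7 → i++
[i=2,j=0] A[i]=9>B[j]=8 take 8 → j++
[i=2,j=1] A[i]=9<=B[j]=10 take 9 → i++
[i=3,j=1] A[i]=15>B[j]=10 take 10 → j++
[i=3,j=2] A[i]=15>B[j]=11 take 11 → j++
[i=3,j=3] A[i]=15<=B[j]=16 take 15 → i++
[i=4,j=3] A[i]=19>B[j]=16 take 16 → j++
[i=4,j=4] A[i]=19>B[j]=17 take 17 → j++
[i=4,j=5] A[i]=19<=B[j]=29 take 19 → i++
[i=5,j=5] A[i]=24<=B[j]=29 take 24 → i++
[i=6,j=5] A[i]=35>B[j]=29 take 29 → j++
[i=6,j=6] A[i]=35>B[j]=30 take 30 → j++
[i=6,j=7] A[i]=35>B[j]=31 take 31 → j++
[i=6,j=8] A[i]=35<=B[j]=35 take 35 → i++
[i=7,j=8] A done, take B[j]=35 → j++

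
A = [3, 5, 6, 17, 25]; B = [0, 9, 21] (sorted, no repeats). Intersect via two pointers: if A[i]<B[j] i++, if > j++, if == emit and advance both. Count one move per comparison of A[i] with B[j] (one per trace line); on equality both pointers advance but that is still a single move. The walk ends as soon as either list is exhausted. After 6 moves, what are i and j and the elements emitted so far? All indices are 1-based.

[i=1,j=1] 3>0 → j++
[i=1,j=2] 3<9 → i++
[i=2,j=2] 5<9 → i++
[i=3,j=2] 6<9 → i++
[i=4,j=2] 17>9 → j++
[i=4,j=3] 17<21 → i++

i=5, j=3, emitted=[]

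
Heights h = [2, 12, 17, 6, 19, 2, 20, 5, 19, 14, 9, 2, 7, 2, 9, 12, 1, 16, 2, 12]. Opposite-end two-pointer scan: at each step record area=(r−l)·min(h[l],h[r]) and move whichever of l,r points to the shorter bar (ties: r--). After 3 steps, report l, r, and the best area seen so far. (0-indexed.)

l=0 r=19: min(2,12)*19=38 best=38 *, l++
l=1 r=19: min(12,12)*18=216 best=216 *, r--
l=1 r=18: min(12,2)*17=34 best=216, r--

l=1, r=17, best area=216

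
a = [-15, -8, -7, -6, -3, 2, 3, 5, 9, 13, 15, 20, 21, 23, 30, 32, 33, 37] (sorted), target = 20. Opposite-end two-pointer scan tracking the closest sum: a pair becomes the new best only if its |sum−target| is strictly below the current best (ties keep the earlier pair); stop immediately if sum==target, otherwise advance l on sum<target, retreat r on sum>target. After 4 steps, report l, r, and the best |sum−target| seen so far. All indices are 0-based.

l=0 r=17: -15+37=22 d=2 *, r--
l=0 r=16: -15+33=18 d=2, l++
l=1 r=16: -8+33=25 d=5, r--
l=1 r=15: -8+32=24 d=4, r--

l=1, r=14, best |Δ|=2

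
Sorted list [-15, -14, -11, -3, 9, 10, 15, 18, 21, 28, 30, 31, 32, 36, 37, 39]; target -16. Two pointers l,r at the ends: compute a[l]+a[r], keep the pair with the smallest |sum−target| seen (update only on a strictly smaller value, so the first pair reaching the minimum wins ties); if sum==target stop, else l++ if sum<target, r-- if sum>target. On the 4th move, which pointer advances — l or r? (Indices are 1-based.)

[1,16] -15+39=24 d=40 * → r--
[1,15] -15+37=22 d=38 * → r--
[1,14] -15+36=21 d=37 * → r--
[1,13] -15+32=17 d=33 * → r--

r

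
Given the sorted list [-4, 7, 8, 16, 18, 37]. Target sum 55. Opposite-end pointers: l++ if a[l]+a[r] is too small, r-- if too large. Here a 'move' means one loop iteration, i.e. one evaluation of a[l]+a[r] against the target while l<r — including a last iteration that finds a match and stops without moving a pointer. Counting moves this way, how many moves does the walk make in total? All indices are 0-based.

5 moves

l=0 r=5: -4+37=33 <55, l++
l=1 r=5: 7+37=44 <55, l++
l=2 r=5: 8+37=45 <55, l++
l=3 r=5: 16+37=53 <55, l++
l=4 r=5: 18+37=55, found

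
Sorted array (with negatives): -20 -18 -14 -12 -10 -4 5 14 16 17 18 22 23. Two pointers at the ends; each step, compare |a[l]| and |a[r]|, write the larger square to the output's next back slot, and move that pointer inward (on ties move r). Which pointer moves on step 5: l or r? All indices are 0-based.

l

[0,12] |-20|<=|23| out[12]=529 → r--
[0,11] |-20|<=|22| out[11]=484 → r--
[0,10] |-20|>|18| out[10]=400 → l++
[1,10] |-18|<=|18| out[9]=324 → r--
[1,9] |-18|>|17| out[8]=324 → l++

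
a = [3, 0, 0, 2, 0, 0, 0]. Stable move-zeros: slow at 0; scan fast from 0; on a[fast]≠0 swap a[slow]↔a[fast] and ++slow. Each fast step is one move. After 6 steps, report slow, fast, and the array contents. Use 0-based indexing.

slow=0 fast=0: a[fast]=3≠0 swap→a[0]=3, slow++,fast++
slow=1 fast=1: a[fast]=0, fast++
slow=1 fast=2: a[fast]=0, fast++
slow=1 fast=3: a[fast]=2≠0 swap→a[1]=2, slow++,fast++
slow=2 fast=4: a[fast]=0, fast++
slow=2 fast=5: a[fast]=0, fast++

slow=2, fast=6, a=[3, 2, 0, 0, 0, 0, 0]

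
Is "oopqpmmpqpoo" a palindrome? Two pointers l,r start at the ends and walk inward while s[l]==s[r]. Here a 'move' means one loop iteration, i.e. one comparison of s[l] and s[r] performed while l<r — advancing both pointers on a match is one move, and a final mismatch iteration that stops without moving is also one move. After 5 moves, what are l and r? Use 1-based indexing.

l=6, r=7

[1,12] 'o'=='o' → l++,r--
[2,11] 'o'=='o' → l++,r--
[3,10] 'p'=='p' → l++,r--
[4,9] 'q'=='q' → l++,r--
[5,8] 'p'=='p' → l++,r--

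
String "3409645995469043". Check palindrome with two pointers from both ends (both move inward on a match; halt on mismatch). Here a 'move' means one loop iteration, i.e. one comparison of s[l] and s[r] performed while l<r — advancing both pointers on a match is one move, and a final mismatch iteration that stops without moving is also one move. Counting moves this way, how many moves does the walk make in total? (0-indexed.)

8 moves

[0,15] '3'=='3' → l++,r--
[1,14] '4'=='4' → l++,r--
[2,13] '0'=='0' → l++,r--
[3,12] '9'=='9' → l++,r--
[4,11] '6'=='6' → l++,r--
[5,10] '4'=='4' → l++,r--
[6,9] '5'=='5' → l++,r--
[7,8] '9'=='9' → l++,r--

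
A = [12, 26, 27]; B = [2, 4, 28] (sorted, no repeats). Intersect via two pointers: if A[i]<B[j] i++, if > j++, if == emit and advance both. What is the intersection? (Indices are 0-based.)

[i=0,j=0] 12>2 → j++
[i=0,j=1] 12>4 → j++
[i=0,j=2] 12<28 → i++
[i=1,j=2] 26<28 → i++
[i=2,j=2] 27<28 → i++

intersection = []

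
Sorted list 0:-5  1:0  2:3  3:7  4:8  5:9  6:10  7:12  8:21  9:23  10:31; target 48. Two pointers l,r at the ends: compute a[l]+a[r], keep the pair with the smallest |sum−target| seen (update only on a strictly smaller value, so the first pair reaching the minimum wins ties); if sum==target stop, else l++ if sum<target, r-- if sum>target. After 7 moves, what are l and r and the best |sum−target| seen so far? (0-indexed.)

l=0 r=10: -5+31=26 d=22 *, l++
l=1 r=10: 0+31=31 d=17 *, l++
l=2 r=10: 3+31=34 d=14 *, l++
l=3 r=10: 7+31=38 d=10 *, l++
l=4 r=10: 8+31=39 d=9 *, l++
l=5 r=10: 9+31=40 d=8 *, l++
l=6 r=10: 10+31=41 d=7 *, l++

l=7, r=10, best |Δ|=7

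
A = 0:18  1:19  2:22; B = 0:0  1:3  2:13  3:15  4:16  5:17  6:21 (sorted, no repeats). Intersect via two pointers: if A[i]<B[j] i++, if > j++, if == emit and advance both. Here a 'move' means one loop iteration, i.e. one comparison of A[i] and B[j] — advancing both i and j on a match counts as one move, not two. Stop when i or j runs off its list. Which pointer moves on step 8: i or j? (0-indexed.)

i=0 j=0: 18>0, j++
i=0 j=1: 18>3, j++
i=0 j=2: 18>13, j++
i=0 j=3: 18>15, j++
i=0 j=4: 18>16, j++
i=0 j=5: 18>17, j++
i=0 j=6: 18<21, i++
i=1 j=6: 19<21, i++

i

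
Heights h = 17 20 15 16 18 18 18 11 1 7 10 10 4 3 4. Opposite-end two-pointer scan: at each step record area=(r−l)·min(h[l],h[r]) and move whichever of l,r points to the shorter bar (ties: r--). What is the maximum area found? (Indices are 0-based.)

l=0 r=14: min(17,4)*14=56 best=56 *, r--
l=0 r=13: min(17,3)*13=39 best=56, r--
l=0 r=12: min(17,4)*12=48 best=56, r--
l=0 r=11: min(17,10)*11=110 best=110 *, r--
l=0 r=10: min(17,10)*10=100 best=110, r--
l=0 r=9: min(17,7)*9=63 best=110, r--
l=0 r=8: min(17,1)*8=8 best=110, r--
l=0 r=7: min(17,11)*7=77 best=110, r--
l=0 r=6: min(17,18)*6=102 best=110, l++
l=1 r=6: min(20,18)*5=90 best=110, r--
l=1 r=5: min(20,18)*4=72 best=110, r--
l=1 r=4: min(20,18)*3=54 best=110, r--
l=1 r=3: min(20,16)*2=32 best=110, r--
l=1 r=2: min(20,15)*1=15 best=110, r--

max area = 110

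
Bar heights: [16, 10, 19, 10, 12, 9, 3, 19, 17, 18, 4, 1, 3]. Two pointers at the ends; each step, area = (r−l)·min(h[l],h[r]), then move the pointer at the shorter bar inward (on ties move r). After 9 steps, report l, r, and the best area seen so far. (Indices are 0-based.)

l=0 r=12: min(16,3)*12=36 best=36 *, r--
l=0 r=11: min(16,1)*11=11 best=36, r--
l=0 r=10: min(16,4)*10=40 best=40 *, r--
l=0 r=9: min(16,18)*9=144 best=144 *, l++
l=1 r=9: min(10,18)*8=80 best=144, l++
l=2 r=9: min(19,18)*7=126 best=144, r--
l=2 r=8: min(19,17)*6=102 best=144, r--
l=2 r=7: min(19,19)*5=95 best=144, r--
l=2 r=6: min(19,3)*4=12 best=144, r--

l=2, r=5, best area=144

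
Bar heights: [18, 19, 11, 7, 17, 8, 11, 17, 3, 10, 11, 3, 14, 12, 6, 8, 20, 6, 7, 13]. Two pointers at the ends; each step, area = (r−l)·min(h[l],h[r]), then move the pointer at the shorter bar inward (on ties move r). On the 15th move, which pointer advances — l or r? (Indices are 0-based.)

l=0 r=19: min(18,13)*19=247 best=247 *, r--
l=0 r=18: min(18,7)*18=126 best=247, r--
l=0 r=17: min(18,6)*17=102 best=247, r--
l=0 r=16: min(18,20)*16=288 best=288 *, l++
l=1 r=16: min(19,20)*15=285 best=288, l++
l=2 r=16: min(11,20)*14=154 best=288, l++
l=3 r=16: min(7,20)*13=91 best=288, l++
l=4 r=16: min(17,20)*12=204 best=288, l++
l=5 r=16: min(8,20)*11=88 best=288, l++
l=6 r=16: min(11,20)*10=110 best=288, l++
l=7 r=16: min(17,20)*9=153 best=288, l++
l=8 r=16: min(3,20)*8=24 best=288, l++
l=9 r=16: min(10,20)*7=70 best=288, l++
l=10 r=16: min(11,20)*6=66 best=288, l++
l=11 r=16: min(3,20)*5=15 best=288, l++

l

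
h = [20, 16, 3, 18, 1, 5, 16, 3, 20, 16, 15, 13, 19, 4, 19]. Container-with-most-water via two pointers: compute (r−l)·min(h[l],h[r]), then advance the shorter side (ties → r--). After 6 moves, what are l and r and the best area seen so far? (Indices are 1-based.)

l=1 r=15: min(20,19)*14=266 best=266 *, r--
l=1 r=14: min(20,4)*13=52 best=266, r--
l=1 r=13: min(20,19)*12=228 best=266, r--
l=1 r=12: min(20,13)*11=143 best=266, r--
l=1 r=11: min(20,15)*10=150 best=266, r--
l=1 r=10: min(20,16)*9=144 best=266, r--

l=1, r=9, best area=266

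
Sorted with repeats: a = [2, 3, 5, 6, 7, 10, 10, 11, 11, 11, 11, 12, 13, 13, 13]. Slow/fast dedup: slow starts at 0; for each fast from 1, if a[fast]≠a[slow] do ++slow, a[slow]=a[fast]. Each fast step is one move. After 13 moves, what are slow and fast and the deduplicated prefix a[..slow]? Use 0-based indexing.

slow=8, fast=14, prefix=[2, 3, 5, 6, 7, 10, 11, 12, 13]

slow=0 fast=1: a[fast]=3≠a[slow]=2 write a[1]=3, slow++,fast++
slow=1 fast=2: a[fast]=5≠a[slow]=3 write a[2]=5, slow++,fast++
slow=2 fast=3: a[fast]=6≠a[slow]=5 write a[3]=6, slow++,fast++
slow=3 fast=4: a[fast]=7≠a[slow]=6 write a[4]=7, slow++,fast++
slow=4 fast=5: a[fast]=10≠a[slow]=7 write a[5]=10, slow++,fast++
slow=5 fast=6: a[fast]=10=a[slow] dup, fast++
slow=5 fast=7: a[fast]=11≠a[slow]=10 write a[6]=11, slow++,fast++
slow=6 fast=8: a[fast]=11=a[slow] dup, fast++
slow=6 fast=9: a[fast]=11=a[slow] dup, fast++
slow=6 fast=10: a[fast]=11=a[slow] dup, fast++
slow=6 fast=11: a[fast]=12≠a[slow]=11 write a[7]=12, slow++,fast++
slow=7 fast=12: a[fast]=13≠a[slow]=12 write a[8]=13, slow++,fast++
slow=8 fast=13: a[fast]=13=a[slow] dup, fast++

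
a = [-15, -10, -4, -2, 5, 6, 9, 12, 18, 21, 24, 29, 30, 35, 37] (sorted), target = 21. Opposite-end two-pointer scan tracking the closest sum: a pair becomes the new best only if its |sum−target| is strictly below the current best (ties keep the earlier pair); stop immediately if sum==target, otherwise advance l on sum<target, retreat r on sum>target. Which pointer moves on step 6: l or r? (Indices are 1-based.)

r

l=1 r=15: -15+37=22 d=1 *, r--
l=1 r=14: -15+35=20 d=1, l++
l=2 r=14: -10+35=25 d=4, r--
l=2 r=13: -10+30=20 d=1, l++
l=3 r=13: -4+30=26 d=5, r--
l=3 r=12: -4+29=25 d=4, r--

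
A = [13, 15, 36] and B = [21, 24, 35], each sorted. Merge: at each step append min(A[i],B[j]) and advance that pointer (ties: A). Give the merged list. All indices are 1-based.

[i=1,j=1] A[i]=13<=B[j]=21 take 13 → i++
[i=2,j=1] A[i]=15<=B[j]=21 take 15 → i++
[i=3,j=1] A[i]=36>B[j]=21 take 21 → j++
[i=3,j=2] A[i]=36>B[j]=24 take 24 → j++
[i=3,j=3] A[i]=36>B[j]=35 take 35 → j++
[i=3,j=4] B done, take A[i]=36 → i++

[13, 15, 21, 24, 35, 36]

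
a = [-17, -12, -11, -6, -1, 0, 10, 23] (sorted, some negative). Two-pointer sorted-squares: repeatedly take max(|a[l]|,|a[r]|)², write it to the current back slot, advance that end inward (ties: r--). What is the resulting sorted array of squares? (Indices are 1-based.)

l=1 r=8: |-17|<=|23| out[8]=529, r--
l=1 r=7: |-17|>|10| out[7]=289, l++
l=2 r=7: |-12|>|10| out[6]=144, l++
l=3 r=7: |-11|>|10| out[5]=121, l++
l=4 r=7: |-6|<=|10| out[4]=100, r--
l=4 r=6: |-6|>|0| out[3]=36, l++
l=5 r=6: |-1|>|0| out[2]=1, l++
l=6 r=6: |0|<=|0| out[1]=0, r--

[0, 1, 36, 100, 121, 144, 289, 529]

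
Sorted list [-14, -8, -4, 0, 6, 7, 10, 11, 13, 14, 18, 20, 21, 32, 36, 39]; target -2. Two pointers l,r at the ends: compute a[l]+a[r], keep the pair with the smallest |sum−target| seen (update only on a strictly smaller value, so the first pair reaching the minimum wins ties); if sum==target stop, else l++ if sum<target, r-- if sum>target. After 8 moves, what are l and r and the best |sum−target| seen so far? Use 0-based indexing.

[0,15] -14+39=25 d=27 * → r--
[0,14] -14+36=22 d=24 * → r--
[0,13] -14+32=18 d=20 * → r--
[0,12] -14+21=7 d=9 * → r--
[0,11] -14+20=6 d=8 * → r--
[0,10] -14+18=4 d=6 * → r--
[0,9] -14+14=0 d=2 * → r--
[0,8] -14+13=-1 d=1 * → r--

l=0, r=7, best |Δ|=1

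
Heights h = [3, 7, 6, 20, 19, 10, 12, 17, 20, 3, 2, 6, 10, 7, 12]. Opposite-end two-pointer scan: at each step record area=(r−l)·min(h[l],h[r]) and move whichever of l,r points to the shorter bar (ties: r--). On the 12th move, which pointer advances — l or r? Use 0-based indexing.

l=0 r=14: min(3,12)*14=42 best=42 *, l++
l=1 r=14: min(7,12)*13=91 best=91 *, l++
l=2 r=14: min(6,12)*12=72 best=91, l++
l=3 r=14: min(20,12)*11=132 best=132 *, r--
l=3 r=13: min(20,7)*10=70 best=132, r--
l=3 r=12: min(20,10)*9=90 best=132, r--
l=3 r=11: min(20,6)*8=48 best=132, r--
l=3 r=10: min(20,2)*7=14 best=132, r--
l=3 r=9: min(20,3)*6=18 best=132, r--
l=3 r=8: min(20,20)*5=100 best=132, r--
l=3 r=7: min(20,17)*4=68 best=132, r--
l=3 r=6: min(20,12)*3=36 best=132, r--

r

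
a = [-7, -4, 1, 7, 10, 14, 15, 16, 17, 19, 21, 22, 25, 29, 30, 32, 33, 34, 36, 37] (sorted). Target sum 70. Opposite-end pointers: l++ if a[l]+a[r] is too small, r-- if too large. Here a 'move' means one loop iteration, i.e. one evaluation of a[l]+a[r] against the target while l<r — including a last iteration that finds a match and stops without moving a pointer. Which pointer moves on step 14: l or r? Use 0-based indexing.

l

l=0 r=19: -7+37=30 <70, l++
l=1 r=19: -4+37=33 <70, l++
l=2 r=19: 1+37=38 <70, l++
l=3 r=19: 7+37=44 <70, l++
l=4 r=19: 10+37=47 <70, l++
l=5 r=19: 14+37=51 <70, l++
l=6 r=19: 15+37=52 <70, l++
l=7 r=19: 16+37=53 <70, l++
l=8 r=19: 17+37=54 <70, l++
l=9 r=19: 19+37=56 <70, l++
l=10 r=19: 21+37=58 <70, l++
l=11 r=19: 22+37=59 <70, l++
l=12 r=19: 25+37=62 <70, l++
l=13 r=19: 29+37=66 <70, l++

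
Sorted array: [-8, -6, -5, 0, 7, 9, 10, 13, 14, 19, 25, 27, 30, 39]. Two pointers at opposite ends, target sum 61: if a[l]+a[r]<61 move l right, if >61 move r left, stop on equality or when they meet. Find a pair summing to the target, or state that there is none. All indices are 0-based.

[0,13] -8+39=31 <61 → l++
[1,13] -6+39=33 <61 → l++
[2,13] -5+39=34 <61 → l++
[3,13] 0+39=39 <61 → l++
[4,13] 7+39=46 <61 → l++
[5,13] 9+39=48 <61 → l++
[6,13] 10+39=49 <61 → l++
[7,13] 13+39=52 <61 → l++
[8,13] 14+39=53 <61 → l++
[9,13] 19+39=58 <61 → l++
[10,13] 25+39=64 >61 → r--
[10,12] 25+30=55 <61 → l++
[11,12] 27+30=57 <61 → l++

no pair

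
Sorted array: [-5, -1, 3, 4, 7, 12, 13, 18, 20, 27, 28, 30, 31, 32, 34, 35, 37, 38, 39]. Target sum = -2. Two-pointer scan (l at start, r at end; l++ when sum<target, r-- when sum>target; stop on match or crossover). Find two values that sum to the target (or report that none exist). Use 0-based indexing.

[0,18] -5+39=34 >-2 → r--
[0,17] -5+38=33 >-2 → r--
[0,16] -5+37=32 >-2 → r--
[0,15] -5+35=30 >-2 → r--
[0,14] -5+34=29 >-2 → r--
[0,13] -5+32=27 >-2 → r--
[0,12] -5+31=26 >-2 → r--
[0,11] -5+30=25 >-2 → r--
[0,10] -5+28=23 >-2 → r--
[0,9] -5+27=22 >-2 → r--
[0,8] -5+20=15 >-2 → r--
[0,7] -5+18=13 >-2 → r--
[0,6] -5+13=8 >-2 → r--
[0,5] -5+12=7 >-2 → r--
[0,4] -5+7=2 >-2 → r--
[0,3] -5+4=-1 >-2 → r--
[0,2] -5+3=-2 → found

(-5, 3)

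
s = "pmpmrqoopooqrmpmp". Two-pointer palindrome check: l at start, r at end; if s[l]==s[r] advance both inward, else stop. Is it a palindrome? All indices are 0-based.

palindrome

l=0 r=16: 'p'=='p', l++,r--
l=1 r=15: 'm'=='m', l++,r--
l=2 r=14: 'p'=='p', l++,r--
l=3 r=13: 'm'=='m', l++,r--
l=4 r=12: 'r'=='r', l++,r--
l=5 r=11: 'q'=='q', l++,r--
l=6 r=10: 'o'=='o', l++,r--
l=7 r=9: 'o'=='o', l++,r--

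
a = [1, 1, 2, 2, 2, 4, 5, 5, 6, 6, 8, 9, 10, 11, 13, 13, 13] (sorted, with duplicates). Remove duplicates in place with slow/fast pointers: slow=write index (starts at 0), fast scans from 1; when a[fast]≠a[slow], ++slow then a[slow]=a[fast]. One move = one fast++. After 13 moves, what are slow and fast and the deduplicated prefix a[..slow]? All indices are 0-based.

slow=8, fast=14, prefix=[1, 2, 4, 5, 6, 8, 9, 10, 11]

slow=0 fast=1: a[fast]=1=a[slow] dup, fast++
slow=0 fast=2: a[fast]=2≠a[slow]=1 write a[1]=2, slow++,fast++
slow=1 fast=3: a[fast]=2=a[slow] dup, fast++
slow=1 fast=4: a[fast]=2=a[slow] dup, fast++
slow=1 fast=5: a[fast]=4≠a[slow]=2 write a[2]=4, slow++,fast++
slow=2 fast=6: a[fast]=5≠a[slow]=4 write a[3]=5, slow++,fast++
slow=3 fast=7: a[fast]=5=a[slow] dup, fast++
slow=3 fast=8: a[fast]=6≠a[slow]=5 write a[4]=6, slow++,fast++
slow=4 fast=9: a[fast]=6=a[slow] dup, fast++
slow=4 fast=10: a[fast]=8≠a[slow]=6 write a[5]=8, slow++,fast++
slow=5 fast=11: a[fast]=9≠a[slow]=8 write a[6]=9, slow++,fast++
slow=6 fast=12: a[fast]=10≠a[slow]=9 write a[7]=10, slow++,fast++
slow=7 fast=13: a[fast]=11≠a[slow]=10 write a[8]=11, slow++,fast++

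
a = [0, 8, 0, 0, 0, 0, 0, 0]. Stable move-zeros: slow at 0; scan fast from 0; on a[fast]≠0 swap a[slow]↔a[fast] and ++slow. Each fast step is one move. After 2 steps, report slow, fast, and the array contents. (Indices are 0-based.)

(s=0,f=0) a[fast]=0 → fast++
(s=0,f=1) a[fast]=8≠0 swap→a[0]=8 → slow++,fast++

slow=1, fast=2, a=[8, 0, 0, 0, 0, 0, 0, 0]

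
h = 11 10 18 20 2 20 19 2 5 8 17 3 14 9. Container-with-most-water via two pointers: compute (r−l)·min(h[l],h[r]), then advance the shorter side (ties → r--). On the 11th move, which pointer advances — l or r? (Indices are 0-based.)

r

l=0 r=13: min(11,9)*13=117 best=117 *, r--
l=0 r=12: min(11,14)*12=132 best=132 *, l++
l=1 r=12: min(10,14)*11=110 best=132, l++
l=2 r=12: min(18,14)*10=140 best=140 *, r--
l=2 r=11: min(18,3)*9=27 best=140, r--
l=2 r=10: min(18,17)*8=136 best=140, r--
l=2 r=9: min(18,8)*7=56 best=140, r--
l=2 r=8: min(18,5)*6=30 best=140, r--
l=2 r=7: min(18,2)*5=10 best=140, r--
l=2 r=6: min(18,19)*4=72 best=140, l++
l=3 r=6: min(20,19)*3=57 best=140, r--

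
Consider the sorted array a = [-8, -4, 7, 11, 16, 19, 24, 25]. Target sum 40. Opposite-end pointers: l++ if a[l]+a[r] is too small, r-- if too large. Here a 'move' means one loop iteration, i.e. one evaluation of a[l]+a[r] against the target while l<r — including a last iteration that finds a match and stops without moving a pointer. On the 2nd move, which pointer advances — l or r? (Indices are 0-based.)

l=0 r=7: -8+25=17 <40, l++
l=1 r=7: -4+25=21 <40, l++

l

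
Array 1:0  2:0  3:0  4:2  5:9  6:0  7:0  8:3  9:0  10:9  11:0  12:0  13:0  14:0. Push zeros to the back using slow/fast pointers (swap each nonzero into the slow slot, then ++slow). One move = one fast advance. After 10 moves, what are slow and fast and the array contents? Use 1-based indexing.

slow=1 fast=1: a[fast]=0, fast++
slow=1 fast=2: a[fast]=0, fast++
slow=1 fast=3: a[fast]=0, fast++
slow=1 fast=4: a[fast]=2≠0 swap→a[1]=2, slow++,fast++
slow=2 fast=5: a[fast]=9≠0 swap→a[2]=9, slow++,fast++
slow=3 fast=6: a[fast]=0, fast++
slow=3 fast=7: a[fast]=0, fast++
slow=3 fast=8: a[fast]=3≠0 swap→a[3]=3, slow++,fast++
slow=4 fast=9: a[fast]=0, fast++
slow=4 fast=10: a[fast]=9≠0 swap→a[4]=9, slow++,fast++

slow=5, fast=11, a=[2, 9, 3, 9, 0, 0, 0, 0, 0, 0, 0, 0, 0, 0]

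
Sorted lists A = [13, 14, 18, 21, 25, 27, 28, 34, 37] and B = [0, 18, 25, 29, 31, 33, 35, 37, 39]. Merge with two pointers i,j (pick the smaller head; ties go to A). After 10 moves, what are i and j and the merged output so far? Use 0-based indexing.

i=7, j=3, merged so far=[0, 13, 14, 18, 18, 21, 25, 25, 27, 28]

i=0 j=0: A[i]=13>B[j]=0 take 0, j++
i=0 j=1: A[i]=13<=B[j]=18 take 13, i++
i=1 j=1: A[i]=14<=B[j]=18 take 14, i++
i=2 j=1: A[i]=18<=B[j]=18 take 18, i++
i=3 j=1: A[i]=21>B[j]=18 take 18, j++
i=3 j=2: A[i]=21<=B[j]=25 take 21, i++
i=4 j=2: A[i]=25<=B[j]=25 take 25, i++
i=5 j=2: A[i]=27>B[j]=25 take 25, j++
i=5 j=3: A[i]=27<=B[j]=29 take 27, i++
i=6 j=3: A[i]=28<=B[j]=29 take 28, i++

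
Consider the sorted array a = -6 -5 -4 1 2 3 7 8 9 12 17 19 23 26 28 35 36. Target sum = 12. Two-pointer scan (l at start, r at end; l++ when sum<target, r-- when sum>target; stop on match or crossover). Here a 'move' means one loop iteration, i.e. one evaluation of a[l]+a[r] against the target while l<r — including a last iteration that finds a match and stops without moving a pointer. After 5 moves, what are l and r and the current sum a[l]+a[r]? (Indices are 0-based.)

l=0, r=11, sum=13

[0,16] -6+36=30 >12 → r--
[0,15] -6+35=29 >12 → r--
[0,14] -6+28=22 >12 → r--
[0,13] -6+26=20 >12 → r--
[0,12] -6+23=17 >12 → r--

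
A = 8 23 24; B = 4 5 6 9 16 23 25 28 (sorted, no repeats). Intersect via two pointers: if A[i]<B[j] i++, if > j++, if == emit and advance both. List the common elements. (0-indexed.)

intersection = [23]

i=0 j=0: 8>4, j++
i=0 j=1: 8>5, j++
i=0 j=2: 8>6, j++
i=0 j=3: 8<9, i++
i=1 j=3: 23>9, j++
i=1 j=4: 23>16, j++
i=1 j=5: 23==23 emit, i++,j++
i=2 j=6: 24<25, i++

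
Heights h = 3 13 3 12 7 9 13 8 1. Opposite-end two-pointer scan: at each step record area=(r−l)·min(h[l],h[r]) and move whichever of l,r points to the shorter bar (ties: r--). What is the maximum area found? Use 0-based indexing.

max area = 65

l=0 r=8: min(3,1)*8=8 best=8 *, r--
l=0 r=7: min(3,8)*7=21 best=21 *, l++
l=1 r=7: min(13,8)*6=48 best=48 *, r--
l=1 r=6: min(13,13)*5=65 best=65 *, r--
l=1 r=5: min(13,9)*4=36 best=65, r--
l=1 r=4: min(13,7)*3=21 best=65, r--
l=1 r=3: min(13,12)*2=24 best=65, r--
l=1 r=2: min(13,3)*1=3 best=65, r--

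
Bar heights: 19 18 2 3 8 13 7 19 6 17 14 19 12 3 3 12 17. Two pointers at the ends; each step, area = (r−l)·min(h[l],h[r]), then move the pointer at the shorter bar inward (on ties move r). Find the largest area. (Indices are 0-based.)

max area = 272

l=0 r=16: min(19,17)*16=272 best=272 *, r--
l=0 r=15: min(19,12)*15=180 best=272, r--
l=0 r=14: min(19,3)*14=42 best=272, r--
l=0 r=13: min(19,3)*13=39 best=272, r--
l=0 r=12: min(19,12)*12=144 best=272, r--
l=0 r=11: min(19,19)*11=209 best=272, r--
l=0 r=10: min(19,14)*10=140 best=272, r--
l=0 r=9: min(19,17)*9=153 best=272, r--
l=0 r=8: min(19,6)*8=48 best=272, r--
l=0 r=7: min(19,19)*7=133 best=272, r--
l=0 r=6: min(19,7)*6=42 best=272, r--
l=0 r=5: min(19,13)*5=65 best=272, r--
l=0 r=4: min(19,8)*4=32 best=272, r--
l=0 r=3: min(19,3)*3=9 best=272, r--
l=0 r=2: min(19,2)*2=4 best=272, r--
l=0 r=1: min(19,18)*1=18 best=272, r--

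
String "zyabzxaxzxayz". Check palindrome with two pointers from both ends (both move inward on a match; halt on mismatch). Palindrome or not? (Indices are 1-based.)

not a palindrome (mismatch at 4,10)

[1,13] 'z'=='z' → l++,r--
[2,12] 'y'=='y' → l++,r--
[3,11] 'a'=='a' → l++,r--
[4,10] 'b'!='x' → stop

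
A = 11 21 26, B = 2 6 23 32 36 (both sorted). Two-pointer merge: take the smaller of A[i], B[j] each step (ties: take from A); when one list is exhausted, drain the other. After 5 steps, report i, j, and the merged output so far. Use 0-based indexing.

[i=0,j=0] A[i]=11>B[j]=2 take 2 → j++
[i=0,j=1] A[i]=11>B[j]=6 take 6 → j++
[i=0,j=2] A[i]=11<=B[j]=23 take 11 → i++
[i=1,j=2] A[i]=21<=B[j]=23 take 21 → i++
[i=2,j=2] A[i]=26>B[j]=23 take 23 → j++

i=2, j=3, merged so far=[2, 6, 11, 21, 23]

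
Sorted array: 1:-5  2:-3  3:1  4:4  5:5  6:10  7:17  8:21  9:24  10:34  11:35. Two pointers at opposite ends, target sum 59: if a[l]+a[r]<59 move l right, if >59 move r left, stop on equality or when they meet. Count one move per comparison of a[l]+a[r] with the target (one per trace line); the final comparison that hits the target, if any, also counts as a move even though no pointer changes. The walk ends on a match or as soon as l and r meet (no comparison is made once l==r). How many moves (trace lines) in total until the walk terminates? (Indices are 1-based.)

l=1 r=11: -5+35=30 <59, l++
l=2 r=11: -3+35=32 <59, l++
l=3 r=11: 1+35=36 <59, l++
l=4 r=11: 4+35=39 <59, l++
l=5 r=11: 5+35=40 <59, l++
l=6 r=11: 10+35=45 <59, l++
l=7 r=11: 17+35=52 <59, l++
l=8 r=11: 21+35=56 <59, l++
l=9 r=11: 24+35=59, found

9 moves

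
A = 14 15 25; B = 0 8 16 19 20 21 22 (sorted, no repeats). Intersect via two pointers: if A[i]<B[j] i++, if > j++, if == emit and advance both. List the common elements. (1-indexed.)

intersection = []

i=1 j=1: 14>0, j++
i=1 j=2: 14>8, j++
i=1 j=3: 14<16, i++
i=2 j=3: 15<16, i++
i=3 j=3: 25>16, j++
i=3 j=4: 25>19, j++
i=3 j=5: 25>20, j++
i=3 j=6: 25>21, j++
i=3 j=7: 25>22, j++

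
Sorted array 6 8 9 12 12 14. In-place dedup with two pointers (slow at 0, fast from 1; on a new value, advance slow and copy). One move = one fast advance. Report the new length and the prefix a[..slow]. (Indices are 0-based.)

slow=0 fast=1: a[fast]=8≠a[slow]=6 write a[1]=8, slow++,fast++
slow=1 fast=2: a[fast]=9≠a[slow]=8 write a[2]=9, slow++,fast++
slow=2 fast=3: a[fast]=12≠a[slow]=9 write a[3]=12, slow++,fast++
slow=3 fast=4: a[fast]=12=a[slow] dup, fast++
slow=3 fast=5: a[fast]=14≠a[slow]=12 write a[4]=14, slow++,fast++

length 5; prefix = [6, 8, 9, 12, 14]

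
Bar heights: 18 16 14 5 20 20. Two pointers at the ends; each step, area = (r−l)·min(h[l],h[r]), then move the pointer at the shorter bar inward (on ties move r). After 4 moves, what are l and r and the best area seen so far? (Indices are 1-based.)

l=5, r=6, best area=90

[1,6] min(18,20)*5=90 best=90 * → l++
[2,6] min(16,20)*4=64 best=90 → l++
[3,6] min(14,20)*3=42 best=90 → l++
[4,6] min(5,20)*2=10 best=90 → l++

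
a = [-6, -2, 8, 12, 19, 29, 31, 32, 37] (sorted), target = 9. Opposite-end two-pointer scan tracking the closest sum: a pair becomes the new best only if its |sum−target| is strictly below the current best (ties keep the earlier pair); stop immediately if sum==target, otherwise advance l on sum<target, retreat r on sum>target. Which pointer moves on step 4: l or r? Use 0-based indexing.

[0,8] -6+37=31 d=22 * → r--
[0,7] -6+32=26 d=17 * → r--
[0,6] -6+31=25 d=16 * → r--
[0,5] -6+29=23 d=14 * → r--

r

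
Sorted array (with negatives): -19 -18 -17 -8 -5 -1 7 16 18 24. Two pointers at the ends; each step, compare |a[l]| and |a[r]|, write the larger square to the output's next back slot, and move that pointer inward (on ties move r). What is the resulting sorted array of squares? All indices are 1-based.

l=1 r=10: |-19|<=|24| out[10]=576, r--
l=1 r=9: |-19|>|18| out[9]=361, l++
l=2 r=9: |-18|<=|18| out[8]=324, r--
l=2 r=8: |-18|>|16| out[7]=324, l++
l=3 r=8: |-17|>|16| out[6]=289, l++
l=4 r=8: |-8|<=|16| out[5]=256, r--
l=4 r=7: |-8|>|7| out[4]=64, l++
l=5 r=7: |-5|<=|7| out[3]=49, r--
l=5 r=6: |-5|>|-1| out[2]=25, l++
l=6 r=6: |-1|<=|-1| out[1]=1, r--

[1, 25, 49, 64, 256, 289, 324, 324, 361, 576]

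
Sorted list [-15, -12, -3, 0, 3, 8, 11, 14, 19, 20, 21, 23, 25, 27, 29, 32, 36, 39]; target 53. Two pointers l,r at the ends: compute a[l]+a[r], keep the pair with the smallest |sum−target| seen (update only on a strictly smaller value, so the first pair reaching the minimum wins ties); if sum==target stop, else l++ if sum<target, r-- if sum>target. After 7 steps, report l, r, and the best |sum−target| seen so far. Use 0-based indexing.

l=7, r=17, best |Δ|=3

[0,17] -15+39=24 d=29 * → l++
[1,17] -12+39=27 d=26 * → l++
[2,17] -3+39=36 d=17 * → l++
[3,17] 0+39=39 d=14 * → l++
[4,17] 3+39=42 d=11 * → l++
[5,17] 8+39=47 d=6 * → l++
[6,17] 11+39=50 d=3 * → l++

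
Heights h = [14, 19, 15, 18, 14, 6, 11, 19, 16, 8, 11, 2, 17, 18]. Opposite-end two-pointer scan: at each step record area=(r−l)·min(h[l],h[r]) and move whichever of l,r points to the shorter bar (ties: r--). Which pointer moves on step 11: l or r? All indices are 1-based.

r

l=1 r=14: min(14,18)*13=182 best=182 *, l++
l=2 r=14: min(19,18)*12=216 best=216 *, r--
l=2 r=13: min(19,17)*11=187 best=216, r--
l=2 r=12: min(19,2)*10=20 best=216, r--
l=2 r=11: min(19,11)*9=99 best=216, r--
l=2 r=10: min(19,8)*8=64 best=216, r--
l=2 r=9: min(19,16)*7=112 best=216, r--
l=2 r=8: min(19,19)*6=114 best=216, r--
l=2 r=7: min(19,11)*5=55 best=216, r--
l=2 r=6: min(19,6)*4=24 best=216, r--
l=2 r=5: min(19,14)*3=42 best=216, r--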